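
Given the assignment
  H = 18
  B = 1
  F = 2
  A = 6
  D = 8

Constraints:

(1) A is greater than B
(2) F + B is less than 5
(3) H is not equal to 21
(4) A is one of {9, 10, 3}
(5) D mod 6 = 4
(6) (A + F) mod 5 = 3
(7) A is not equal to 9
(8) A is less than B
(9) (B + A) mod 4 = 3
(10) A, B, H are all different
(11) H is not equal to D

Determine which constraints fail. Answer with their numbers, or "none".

(1) A = 6, B = 1; 6 > 1 — holds.
(2) F + B = 2 + 1 = 3; 3 < 5 — holds.
(3) H = 18, and 18 ≠ 21 — holds.
(4) A = 6 is not in {9, 10, 3} — does not hold.
(5) 8 mod 6 = 2, not 4 — does not hold.
(6) A + F = 8; 8 mod 5 = 3 — holds.
(7) A = 6, and 6 ≠ 9 — holds.
(8) A = 6, B = 1; 6 ≥ 1 (want <) — does not hold.
(9) B + A = 7; 7 mod 4 = 3 — holds.
(10) values 6, 1, 18 are pairwise distinct — holds.
(11) H = 18, D = 8; distinct — holds.

Constraints 4, 5, and 8 are violated.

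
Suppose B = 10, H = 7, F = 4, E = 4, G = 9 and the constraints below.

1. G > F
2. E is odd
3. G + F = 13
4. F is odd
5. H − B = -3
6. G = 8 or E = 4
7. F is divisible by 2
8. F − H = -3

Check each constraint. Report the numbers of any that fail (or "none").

The assignment fails constraints 2, 4.

1. G = 9, F = 4; 9 > 4 — satisfied.
2. E = 4 is even — violated.
3. G + F = 9 + 4 = 13 — satisfied.
4. F = 4 is even — violated.
5. H − B = 7 − 10 = -3 — satisfied.
6. G = 9 ≠ 8, but E = 4 = 4 (second disjunct) — satisfied.
7. 4 / 2 = 2, so 2 divides 4 — satisfied.
8. F − H = 4 − 7 = -3 — satisfied.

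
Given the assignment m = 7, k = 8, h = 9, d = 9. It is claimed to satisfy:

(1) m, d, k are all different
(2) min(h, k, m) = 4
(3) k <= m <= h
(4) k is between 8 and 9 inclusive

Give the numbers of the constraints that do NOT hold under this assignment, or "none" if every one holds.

Violated: 2, 3.

(1) values 7, 9, 8 are pairwise distinct — holds.
(2) min(9, 8, 7) = 7, not 4 — fails.
(3) values 8, 7, 9; k = 8 is not <= m = 7 — fails.
(4) k = 8 lies in [8, 9] — holds.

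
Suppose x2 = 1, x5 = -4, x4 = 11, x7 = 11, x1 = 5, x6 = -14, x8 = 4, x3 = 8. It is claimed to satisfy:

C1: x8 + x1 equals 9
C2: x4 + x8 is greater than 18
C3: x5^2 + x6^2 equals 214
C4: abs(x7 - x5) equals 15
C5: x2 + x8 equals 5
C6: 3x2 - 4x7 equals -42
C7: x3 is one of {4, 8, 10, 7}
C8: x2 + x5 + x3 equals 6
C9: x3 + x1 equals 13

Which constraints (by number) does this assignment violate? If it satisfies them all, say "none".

C1: x8 + x1 = 4 + 5 = 9  yes
C2: x4 + x8 = 11 + 4 = 15; 15 ≤ 18, bound 18 not met  no
C3: x5^2 + x6^2 = (-4)^2 + (-14)^2 = 16 + 196 = 212, not 214  no
C4: abs(11 - (-4)) = 15  yes
C5: x2 + x8 = 1 + 4 = 5  yes
C6: 3x2 - 4x7 = 3(1) - 4(11) = -41, not -42  no
C7: x3 = 8 is in {4, 8, 10, 7}  yes
C8: x2 + x5 + x3 = 1 + (-4) + 8 = 5, not 6  no
C9: x3 + x1 = 8 + 5 = 13  yes

No — constraints 2, 3, 6, and 8 are not satisfied.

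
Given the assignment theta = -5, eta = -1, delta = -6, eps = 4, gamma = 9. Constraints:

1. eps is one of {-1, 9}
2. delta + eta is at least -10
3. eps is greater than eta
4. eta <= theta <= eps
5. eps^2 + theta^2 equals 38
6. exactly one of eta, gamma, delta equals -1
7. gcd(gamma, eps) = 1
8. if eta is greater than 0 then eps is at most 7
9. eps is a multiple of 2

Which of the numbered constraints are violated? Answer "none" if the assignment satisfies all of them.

Violated: 1, 4, 5.

1. eps = 4 is not in {-1, 9}  false
2. delta + eta = -6 + (-1) = -7; -7 ≥ -10  true
3. eps = 4, eta = -1; 4 > -1  true
4. values -1, -5, 4; eta = -1 is not <= theta = -5  false
5. eps^2 + theta^2 = 4^2 + (-5)^2 = 16 + 25 = 41, not 38  false
6. eta=-1, gamma=9, delta=-6; 1 of them equals -1  true
7. gcd(9, 4) = 1  true
8. eta = -1, not > 0; antecedent false, conditional vacuously true  true
9. 4 / 2 = 2, so 2 divides 4  true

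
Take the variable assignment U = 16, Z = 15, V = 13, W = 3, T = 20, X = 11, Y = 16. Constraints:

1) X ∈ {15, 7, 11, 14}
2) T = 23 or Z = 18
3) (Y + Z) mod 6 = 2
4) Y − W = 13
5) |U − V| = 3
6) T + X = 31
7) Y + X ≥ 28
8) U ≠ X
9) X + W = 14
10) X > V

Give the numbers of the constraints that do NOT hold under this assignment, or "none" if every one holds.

No — constraints 2, 3, 7, 10 are not satisfied.

1) X = 11 is in {15, 7, 11, 14} — satisfied.
2) T = 20 ≠ 23 and Z = 15 ≠ 18; both disjuncts false — violated.
3) Y + Z = 31; 31 mod 6 = 1, not 2 — violated.
4) Y − W = 16 − 3 = 13 — satisfied.
5) |16 − 13| = 3 — satisfied.
6) T + X = 20 + 11 = 31 — satisfied.
7) Y + X = 16 + 11 = 27; 27 < 28, bound 28 not met — violated.
8) U = 16, X = 11; distinct — satisfied.
9) X + W = 11 + 3 = 14 — satisfied.
10) X = 11, V = 13; 11 ≤ 13 (want >) — violated.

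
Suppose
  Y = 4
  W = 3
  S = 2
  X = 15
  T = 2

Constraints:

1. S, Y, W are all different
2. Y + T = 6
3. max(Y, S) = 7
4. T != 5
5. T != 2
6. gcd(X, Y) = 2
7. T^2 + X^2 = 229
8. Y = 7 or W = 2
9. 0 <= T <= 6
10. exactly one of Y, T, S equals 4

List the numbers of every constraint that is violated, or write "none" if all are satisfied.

Constraints 3, 5, 6, 8 are violated.

1. values 2, 4, 3 are pairwise distinct  ✓
2. Y + T = 4 + 2 = 6  ✓
3. max(4, 2) = 4, not 7  ✗
4. T = 2, and 2 ≠ 5  ✓
5. T = 2, but 2 is required to differ  ✗
6. gcd(15, 4) = 1, not 2  ✗
7. T^2 + X^2 = 2^2 + 15^2 = 4 + 225 = 229  ✓
8. Y = 4 ≠ 7 and W = 3 ≠ 2; both disjuncts false  ✗
9. T = 2 lies in [0, 6]  ✓
10. Y=4, T=2, S=2; 1 of them equals 4  ✓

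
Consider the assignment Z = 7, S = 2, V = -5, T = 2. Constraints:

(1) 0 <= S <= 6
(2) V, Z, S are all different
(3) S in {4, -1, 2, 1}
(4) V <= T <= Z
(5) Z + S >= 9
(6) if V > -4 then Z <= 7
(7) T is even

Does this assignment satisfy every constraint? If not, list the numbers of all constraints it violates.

(1) S = 2 lies in [0, 6]  holds
(2) values -5, 7, 2 are pairwise distinct  holds
(3) S = 2 is in {4, -1, 2, 1}  holds
(4) values -5 <= 2 <= 7  holds
(5) Z + S = 7 + 2 = 9; 9 ≥ 9  holds
(6) V = -5, not > -4; antecedent false, conditional vacuously true  holds
(7) T = 2 is even  holds

All constraints are satisfied.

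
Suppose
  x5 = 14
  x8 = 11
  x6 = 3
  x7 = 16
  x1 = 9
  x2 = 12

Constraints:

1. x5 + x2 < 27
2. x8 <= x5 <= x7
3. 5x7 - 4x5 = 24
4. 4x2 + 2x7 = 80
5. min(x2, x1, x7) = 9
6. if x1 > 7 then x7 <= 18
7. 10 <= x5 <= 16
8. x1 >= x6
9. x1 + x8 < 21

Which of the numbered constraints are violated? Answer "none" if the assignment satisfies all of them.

Yes — all constraints hold.

1. x5 + x2 = 14 + 12 = 26; 26 < 27  true
2. values 11 <= 14 <= 16  true
3. 5x7 - 4x5 = 5(16) - 4(14) = 24  true
4. 4x2 + 2x7 = 4(12) + 2(16) = 80  true
5. min(12, 9, 16) = 9  true
6. x1 = 9 > 7, so we need x7 ≤ 18; x7 = 16 ≤ 18  true
7. x5 = 14 lies in [10, 16]  true
8. x1 = 9, x6 = 3; 9 ≥ 3  true
9. x1 + x8 = 9 + 11 = 20; 20 < 21  true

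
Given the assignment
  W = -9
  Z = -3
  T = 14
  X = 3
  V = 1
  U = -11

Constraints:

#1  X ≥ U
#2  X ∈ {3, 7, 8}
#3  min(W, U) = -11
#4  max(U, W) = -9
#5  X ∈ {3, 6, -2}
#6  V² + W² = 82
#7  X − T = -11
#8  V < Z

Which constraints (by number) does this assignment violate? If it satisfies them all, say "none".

#1 X = 3, U = -11; 3 ≥ -11  ✔
#2 X = 3 is in {3, 7, 8}  ✔
#3 min(-9, -11) = -11  ✔
#4 max(-11, -9) = -9  ✔
#5 X = 3 is in {3, 6, -2}  ✔
#6 V² + W² = 1² + (-9)² = 1 + 81 = 82  ✔
#7 X − T = 3 − 14 = -11  ✔
#8 V = 1, Z = -3; 1 ≥ -3 (want <)  ✘

No — constraint 8 is not satisfied.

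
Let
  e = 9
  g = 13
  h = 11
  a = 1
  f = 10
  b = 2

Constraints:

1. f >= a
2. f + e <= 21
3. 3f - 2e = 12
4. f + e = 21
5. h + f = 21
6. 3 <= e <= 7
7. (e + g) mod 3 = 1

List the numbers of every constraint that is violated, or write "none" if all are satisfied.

Violated: 4 and 6.

1. f = 10, a = 1; 10 ≥ 1 — holds.
2. f + e = 10 + 9 = 19; 19 ≤ 21 — holds.
3. 3f - 2e = 3(10) - 2(9) = 12 — holds.
4. f + e = 10 + 9 = 19, not 21 — fails.
5. h + f = 11 + 10 = 21 — holds.
6. e = 9 is outside [3, 7] — fails.
7. e + g = 22; 22 mod 3 = 1 — holds.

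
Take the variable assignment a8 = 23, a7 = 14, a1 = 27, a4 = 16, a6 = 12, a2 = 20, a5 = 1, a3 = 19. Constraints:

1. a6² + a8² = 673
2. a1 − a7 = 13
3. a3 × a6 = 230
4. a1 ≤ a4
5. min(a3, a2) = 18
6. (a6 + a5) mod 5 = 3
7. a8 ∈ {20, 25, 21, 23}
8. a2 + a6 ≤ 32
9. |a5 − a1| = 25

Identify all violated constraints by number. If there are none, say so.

1. a6² + a8² = 12² + 23² = 144 + 529 = 673 — holds.
2. a1 − a7 = 27 − 14 = 13 — holds.
3. a3 × a6 = 19 × 12 = 228, not 230 — fails.
4. a1 = 27, a4 = 16; 27 > 16 (want ≤) — fails.
5. min(19, 20) = 19, not 18 — fails.
6. a6 + a5 = 13; 13 mod 5 = 3 — holds.
7. a8 = 23 is in {20, 25, 21, 23} — holds.
8. a2 + a6 = 20 + 12 = 32; 32 ≤ 32 — holds.
9. |1 − 27| = 26, not 25 — fails.

The assignment fails constraints 3, 4, 5, and 9.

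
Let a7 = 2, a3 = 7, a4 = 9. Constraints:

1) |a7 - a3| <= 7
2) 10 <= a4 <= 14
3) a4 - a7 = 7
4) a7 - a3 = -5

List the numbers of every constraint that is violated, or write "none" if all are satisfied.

1) |2 - 7| = 5; 5 ≤ 7  ✔
2) a4 = 9 is outside [10, 14]  ✘
3) a4 - a7 = 9 - 2 = 7  ✔
4) a7 - a3 = 2 - 7 = -5  ✔

Constraint 2 is violated.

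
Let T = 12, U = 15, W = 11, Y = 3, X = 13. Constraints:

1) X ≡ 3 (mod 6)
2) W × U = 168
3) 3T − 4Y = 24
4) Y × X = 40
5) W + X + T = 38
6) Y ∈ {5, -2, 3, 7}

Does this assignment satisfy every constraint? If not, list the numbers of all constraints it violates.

Violated: 1, 2, 4, and 5.

1) 13 mod 6 = 1, not 3 — violated.
2) W × U = 11 × 15 = 165, not 168 — violated.
3) 3T − 4Y = 3(12) − 4(3) = 24 — OK.
4) Y × X = 3 × 13 = 39, not 40 — violated.
5) W + X + T = 11 + 13 + 12 = 36, not 38 — violated.
6) Y = 3 is in {5, -2, 3, 7} — OK.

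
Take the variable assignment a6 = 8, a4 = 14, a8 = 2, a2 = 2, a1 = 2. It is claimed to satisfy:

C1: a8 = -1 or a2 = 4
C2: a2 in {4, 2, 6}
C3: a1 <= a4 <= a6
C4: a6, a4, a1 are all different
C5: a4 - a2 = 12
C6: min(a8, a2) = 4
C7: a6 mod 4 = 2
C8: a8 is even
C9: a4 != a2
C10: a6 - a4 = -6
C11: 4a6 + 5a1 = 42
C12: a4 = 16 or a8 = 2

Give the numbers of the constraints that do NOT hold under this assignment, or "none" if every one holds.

C1: a8 = 2 ≠ -1 and a2 = 2 ≠ 4; both disjuncts false — fails.
C2: a2 = 2 is in {4, 2, 6} — holds.
C3: values 2, 14, 8; a4 = 14 is not <= a6 = 8 — fails.
C4: values 8, 14, 2 are pairwise distinct — holds.
C5: a4 - a2 = 14 - 2 = 12 — holds.
C6: min(2, 2) = 2, not 4 — fails.
C7: 8 mod 4 = 0, not 2 — fails.
C8: a8 = 2 is even — holds.
C9: a4 = 14, a2 = 2; distinct — holds.
C10: a6 - a4 = 8 - 14 = -6 — holds.
C11: 4a6 + 5a1 = 4(8) + 5(2) = 42 — holds.
C12: a4 = 14 ≠ 16, but a8 = 2 = 2 (second disjunct) — holds.

Violated: 1, 3, 6, 7.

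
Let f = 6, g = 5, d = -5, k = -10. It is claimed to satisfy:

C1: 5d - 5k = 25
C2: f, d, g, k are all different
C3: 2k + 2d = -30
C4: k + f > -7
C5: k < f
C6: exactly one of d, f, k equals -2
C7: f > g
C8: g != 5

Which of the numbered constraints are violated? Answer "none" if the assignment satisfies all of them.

Violated: 6 and 8.

C1: 5d - 5k = 5(-5) - 5(-10) = 25  ✓
C2: values 6, -5, 5, -10 are pairwise distinct  ✓
C3: 2k + 2d = 2(-10) + 2(-5) = -30  ✓
C4: k + f = -10 + 6 = -4; -4 > -7  ✓
C5: k = -10, f = 6; -10 < 6  ✓
C6: d=-5, f=6, k=-10; 0 of them equal -2, not exactly one  ✗
C7: f = 6, g = 5; 6 > 5  ✓
C8: g = 5, but 5 is required to differ  ✗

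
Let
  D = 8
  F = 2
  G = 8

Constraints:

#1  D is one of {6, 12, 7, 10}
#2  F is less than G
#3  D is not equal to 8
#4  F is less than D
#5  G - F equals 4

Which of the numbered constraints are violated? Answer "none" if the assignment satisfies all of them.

#1 D = 8 is not in {6, 12, 7, 10}  FAIL
#2 F = 2, G = 8; 2 < 8  OK
#3 D = 8, but 8 is required to differ  FAIL
#4 F = 2, D = 8; 2 < 8  OK
#5 G - F = 8 - 2 = 6, not 4  FAIL

Constraints 1, 3, and 5 are violated.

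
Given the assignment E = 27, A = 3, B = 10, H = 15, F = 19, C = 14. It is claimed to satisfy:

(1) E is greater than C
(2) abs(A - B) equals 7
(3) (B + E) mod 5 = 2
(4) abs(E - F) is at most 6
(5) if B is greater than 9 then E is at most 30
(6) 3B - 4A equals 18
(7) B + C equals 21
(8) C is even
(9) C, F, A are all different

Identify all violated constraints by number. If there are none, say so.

Constraints 4 and 7 are violated.

(1) E = 27, C = 14; 27 > 14 — satisfied.
(2) abs(3 - 10) = 7 — satisfied.
(3) B + E = 37; 37 mod 5 = 2 — satisfied.
(4) abs(27 - 19) = 8; 8 > 6, exceeds bound 6 — violated.
(5) B = 10 > 9, so we need E ≤ 30; E = 27 ≤ 30 — satisfied.
(6) 3B - 4A = 3(10) - 4(3) = 18 — satisfied.
(7) B + C = 10 + 14 = 24, not 21 — violated.
(8) C = 14 is even — satisfied.
(9) values 14, 19, 3 are pairwise distinct — satisfied.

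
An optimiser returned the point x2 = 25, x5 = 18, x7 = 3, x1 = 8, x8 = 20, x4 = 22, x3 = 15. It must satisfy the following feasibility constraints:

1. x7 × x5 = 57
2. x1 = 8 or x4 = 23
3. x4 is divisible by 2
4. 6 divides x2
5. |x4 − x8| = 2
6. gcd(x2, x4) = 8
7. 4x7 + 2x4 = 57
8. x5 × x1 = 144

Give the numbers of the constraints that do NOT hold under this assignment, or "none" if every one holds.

1. x7 × x5 = 3 × 18 = 54, not 57  false
2. x1 = 8 = 8 (first disjunct)  true
3. 22 / 2 = 11, so 2 divides 22  true
4. 25 = 6×4 + 1, so 6 does not divide 25  false
5. |22 − 20| = 2  true
6. gcd(25, 22) = 1, not 8  false
7. 4x7 + 2x4 = 4(3) + 2(22) = 56, not 57  false
8. x5 × x1 = 18 × 8 = 144  true

The assignment fails constraints 1, 4, 6, 7.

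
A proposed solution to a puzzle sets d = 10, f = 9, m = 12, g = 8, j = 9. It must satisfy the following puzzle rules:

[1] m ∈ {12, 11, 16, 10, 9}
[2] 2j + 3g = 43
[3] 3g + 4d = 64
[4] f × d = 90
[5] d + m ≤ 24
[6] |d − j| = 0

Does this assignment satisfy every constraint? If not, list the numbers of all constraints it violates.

[1] m = 12 is in {12, 11, 16, 10, 9} — holds.
[2] 2j + 3g = 2(9) + 3(8) = 42, not 43 — fails.
[3] 3g + 4d = 3(8) + 4(10) = 64 — holds.
[4] f × d = 9 × 10 = 90 — holds.
[5] d + m = 10 + 12 = 22; 22 ≤ 24 — holds.
[6] |10 − 9| = 1, not 0 — fails.

Constraints 2 and 6 do not hold.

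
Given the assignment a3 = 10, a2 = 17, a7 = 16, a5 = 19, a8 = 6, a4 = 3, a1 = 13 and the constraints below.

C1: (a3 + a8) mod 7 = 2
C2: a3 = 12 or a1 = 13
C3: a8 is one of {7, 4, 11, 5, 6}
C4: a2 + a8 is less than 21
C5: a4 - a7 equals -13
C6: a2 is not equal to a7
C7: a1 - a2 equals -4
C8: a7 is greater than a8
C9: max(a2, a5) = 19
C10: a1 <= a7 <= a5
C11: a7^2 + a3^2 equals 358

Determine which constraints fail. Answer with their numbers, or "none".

No — constraints 4, 11 are not satisfied.

C1: a3 + a8 = 16; 16 mod 7 = 2 — holds.
C2: a3 = 10 ≠ 12, but a1 = 13 = 13 (second disjunct) — holds.
C3: a8 = 6 is in {7, 4, 11, 5, 6} — holds.
C4: a2 + a8 = 17 + 6 = 23; 23 ≥ 21, bound 21 not met — fails.
C5: a4 - a7 = 3 - 16 = -13 — holds.
C6: a2 = 17, a7 = 16; distinct — holds.
C7: a1 - a2 = 13 - 17 = -4 — holds.
C8: a7 = 16, a8 = 6; 16 > 6 — holds.
C9: max(17, 19) = 19 — holds.
C10: values 13 <= 16 <= 19 — holds.
C11: a7^2 + a3^2 = 16^2 + 10^2 = 256 + 100 = 356, not 358 — fails.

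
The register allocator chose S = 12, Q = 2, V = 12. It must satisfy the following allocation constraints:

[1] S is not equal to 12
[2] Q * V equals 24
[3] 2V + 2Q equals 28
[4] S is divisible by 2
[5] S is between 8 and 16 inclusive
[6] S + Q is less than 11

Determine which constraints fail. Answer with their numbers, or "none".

[1] S = 12, but 12 is required to differ — violated.
[2] Q * V = 2 * 12 = 24 — OK.
[3] 2V + 2Q = 2(12) + 2(2) = 28 — OK.
[4] 12 / 2 = 6, so 2 divides 12 — OK.
[5] S = 12 lies in [8, 16] — OK.
[6] S + Q = 12 + 2 = 14; 14 ≥ 11, bound 11 not met — violated.

The assignment fails constraints 1, 6.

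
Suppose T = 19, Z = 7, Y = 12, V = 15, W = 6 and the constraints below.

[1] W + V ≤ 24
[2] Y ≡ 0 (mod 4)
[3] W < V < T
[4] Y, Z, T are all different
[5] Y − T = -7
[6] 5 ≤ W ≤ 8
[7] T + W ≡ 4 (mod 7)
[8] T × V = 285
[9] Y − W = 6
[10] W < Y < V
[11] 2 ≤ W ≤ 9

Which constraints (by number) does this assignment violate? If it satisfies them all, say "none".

Yes — all constraints hold.

[1] W + V = 6 + 15 = 21; 21 ≤ 24 — OK.
[2] 12 mod 4 = 0 — OK.
[3] values 6 < 15 < 19 — OK.
[4] values 12, 7, 19 are pairwise distinct — OK.
[5] Y − T = 12 − 19 = -7 — OK.
[6] W = 6 lies in [5, 8] — OK.
[7] T + W = 25; 25 mod 7 = 4 — OK.
[8] T × V = 19 × 15 = 285 — OK.
[9] Y − W = 12 − 6 = 6 — OK.
[10] values 6 < 12 < 15 — OK.
[11] W = 6 lies in [2, 9] — OK.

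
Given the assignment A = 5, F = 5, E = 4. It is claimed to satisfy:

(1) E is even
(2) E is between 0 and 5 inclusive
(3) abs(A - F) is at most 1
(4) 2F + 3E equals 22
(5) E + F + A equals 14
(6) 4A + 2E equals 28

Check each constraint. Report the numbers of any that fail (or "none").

(1) E = 4 is even  OK
(2) E = 4 lies in [0, 5]  OK
(3) abs(5 - 5) = 0; 0 ≤ 1  OK
(4) 2F + 3E = 2(5) + 3(4) = 22  OK
(5) E + F + A = 4 + 5 + 5 = 14  OK
(6) 4A + 2E = 4(5) + 2(4) = 28  OK

The assignment satisfies every constraint.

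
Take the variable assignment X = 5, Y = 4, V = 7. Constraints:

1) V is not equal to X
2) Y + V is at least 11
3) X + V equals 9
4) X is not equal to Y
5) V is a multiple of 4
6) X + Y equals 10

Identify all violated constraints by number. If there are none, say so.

1) V = 7, X = 5; distinct — holds.
2) Y + V = 4 + 7 = 11; 11 ≥ 11 — holds.
3) X + V = 5 + 7 = 12, not 9 — fails.
4) X = 5, Y = 4; distinct — holds.
5) 7 = 4*1 + 3, so 4 does not divide 7 — fails.
6) X + Y = 5 + 4 = 9, not 10 — fails.

No — constraints 3, 5, and 6 are not satisfied.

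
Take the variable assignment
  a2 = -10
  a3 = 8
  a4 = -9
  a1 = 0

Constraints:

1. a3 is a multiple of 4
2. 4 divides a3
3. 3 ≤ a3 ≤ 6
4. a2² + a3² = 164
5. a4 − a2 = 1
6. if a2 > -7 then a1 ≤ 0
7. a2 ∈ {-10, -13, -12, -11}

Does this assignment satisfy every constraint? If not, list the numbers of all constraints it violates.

1. 8 / 4 = 2, so 4 divides 8 — satisfied.
2. 8 / 4 = 2, so 4 divides 8 — satisfied.
3. a3 = 8 is outside [3, 6] — violated.
4. a2² + a3² = (-10)² + 8² = 100 + 64 = 164 — satisfied.
5. a4 − a2 = -9 − (-10) = 1 — satisfied.
6. a2 = -10, not > -7; antecedent false, conditional vacuously true — satisfied.
7. a2 = -10 is in {-10, -13, -12, -11} — satisfied.

The assignment fails constraint 3.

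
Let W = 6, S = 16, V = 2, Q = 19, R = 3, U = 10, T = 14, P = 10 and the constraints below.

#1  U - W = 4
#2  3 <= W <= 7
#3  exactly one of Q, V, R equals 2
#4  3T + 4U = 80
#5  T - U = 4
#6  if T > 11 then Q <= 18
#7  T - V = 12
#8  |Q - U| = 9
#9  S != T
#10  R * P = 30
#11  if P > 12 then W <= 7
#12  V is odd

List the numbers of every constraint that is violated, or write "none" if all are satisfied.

Violated: 4, 6, 12.

#1 U - W = 10 - 6 = 4  ✔
#2 W = 6 lies in [3, 7]  ✔
#3 Q=19, V=2, R=3; 1 of them equals 2  ✔
#4 3T + 4U = 3(14) + 4(10) = 82, not 80  ✘
#5 T - U = 14 - 10 = 4  ✔
#6 T = 14 > 11, so we need Q ≤ 18; but Q = 19 > 18  ✘
#7 T - V = 14 - 2 = 12  ✔
#8 |19 - 10| = 9  ✔
#9 S = 16, T = 14; distinct  ✔
#10 R * P = 3 * 10 = 30  ✔
#11 P = 10, not > 12; antecedent false, conditional vacuously true  ✔
#12 V = 2 is even  ✘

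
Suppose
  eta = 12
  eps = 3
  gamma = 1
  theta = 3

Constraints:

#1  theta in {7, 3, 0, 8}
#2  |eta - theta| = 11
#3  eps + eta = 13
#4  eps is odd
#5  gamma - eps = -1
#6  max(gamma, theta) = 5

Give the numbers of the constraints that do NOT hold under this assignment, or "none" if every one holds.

Violated: 2, 3, 5, 6.

#1 theta = 3 is in {7, 3, 0, 8}  holds
#2 |12 - 3| = 9, not 11  fails
#3 eps + eta = 3 + 12 = 15, not 13  fails
#4 eps = 3 is odd  holds
#5 gamma - eps = 1 - 3 = -2, not -1  fails
#6 max(1, 3) = 3, not 5  fails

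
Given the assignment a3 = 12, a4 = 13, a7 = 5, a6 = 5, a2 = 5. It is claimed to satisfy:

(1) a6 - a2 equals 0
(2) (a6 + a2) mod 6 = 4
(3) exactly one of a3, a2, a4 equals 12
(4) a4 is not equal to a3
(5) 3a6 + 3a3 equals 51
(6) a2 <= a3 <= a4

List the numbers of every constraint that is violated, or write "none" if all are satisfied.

(1) a6 - a2 = 5 - 5 = 0 — satisfied.
(2) a6 + a2 = 10; 10 mod 6 = 4 — satisfied.
(3) a3=12, a2=5, a4=13; 1 of them equals 12 — satisfied.
(4) a4 = 13, a3 = 12; distinct — satisfied.
(5) 3a6 + 3a3 = 3(5) + 3(12) = 51 — satisfied.
(6) values 5 <= 12 <= 13 — satisfied.

No violations.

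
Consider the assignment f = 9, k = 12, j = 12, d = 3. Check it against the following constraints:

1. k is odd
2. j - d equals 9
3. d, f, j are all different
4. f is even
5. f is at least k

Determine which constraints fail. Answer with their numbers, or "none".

Violated: 1, 4, 5.

1. k = 12 is even — fails.
2. j - d = 12 - 3 = 9 — holds.
3. values 3, 9, 12 are pairwise distinct — holds.
4. f = 9 is odd — fails.
5. f = 9, k = 12; 9 < 12 (want ≥) — fails.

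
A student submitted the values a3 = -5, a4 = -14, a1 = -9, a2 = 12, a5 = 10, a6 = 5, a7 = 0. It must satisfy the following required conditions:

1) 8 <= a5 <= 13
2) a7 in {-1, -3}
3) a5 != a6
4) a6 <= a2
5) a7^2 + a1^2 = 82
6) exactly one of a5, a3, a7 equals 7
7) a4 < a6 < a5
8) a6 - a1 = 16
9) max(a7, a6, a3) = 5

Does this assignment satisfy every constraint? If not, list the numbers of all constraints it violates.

1) a5 = 10 lies in [8, 13]  ✔
2) a7 = 0 is not in {-1, -3}  ✘
3) a5 = 10, a6 = 5; distinct  ✔
4) a6 = 5, a2 = 12; 5 ≤ 12  ✔
5) a7^2 + a1^2 = 0^2 + (-9)^2 = 0 + 81 = 81, not 82  ✘
6) a5=10, a3=-5, a7=0; 0 of them equal 7, not exactly one  ✘
7) values -14 < 5 < 10  ✔
8) a6 - a1 = 5 - (-9) = 14, not 16  ✘
9) max(0, 5, -5) = 5  ✔

The assignment fails constraints 2, 5, 6, and 8.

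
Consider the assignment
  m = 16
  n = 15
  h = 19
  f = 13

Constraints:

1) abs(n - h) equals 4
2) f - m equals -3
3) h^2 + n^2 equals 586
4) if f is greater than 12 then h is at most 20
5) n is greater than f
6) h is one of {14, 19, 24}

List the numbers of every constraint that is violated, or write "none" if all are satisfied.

1) abs(15 - 19) = 4  OK
2) f - m = 13 - 16 = -3  OK
3) h^2 + n^2 = 19^2 + 15^2 = 361 + 225 = 586  OK
4) f = 13 > 12, so we need h ≤ 20; h = 19 ≤ 20  OK
5) n = 15, f = 13; 15 > 13  OK
6) h = 19 is in {14, 19, 24}  OK

No violations.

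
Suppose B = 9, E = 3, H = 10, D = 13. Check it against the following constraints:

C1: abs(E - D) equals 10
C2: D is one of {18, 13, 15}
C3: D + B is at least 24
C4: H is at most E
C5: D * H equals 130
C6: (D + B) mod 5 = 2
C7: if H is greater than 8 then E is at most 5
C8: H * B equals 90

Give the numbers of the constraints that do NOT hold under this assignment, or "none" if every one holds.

C1: abs(3 - 13) = 10  holds
C2: D = 13 is in {18, 13, 15}  holds
C3: D + B = 13 + 9 = 22; 22 < 24, bound 24 not met  fails
C4: H = 10, E = 3; 10 > 3 (want ≤)  fails
C5: D * H = 13 * 10 = 130  holds
C6: D + B = 22; 22 mod 5 = 2  holds
C7: H = 10 > 8, so we need E ≤ 5; E = 3 ≤ 5  holds
C8: H * B = 10 * 9 = 90  holds

Constraints 3 and 4 do not hold.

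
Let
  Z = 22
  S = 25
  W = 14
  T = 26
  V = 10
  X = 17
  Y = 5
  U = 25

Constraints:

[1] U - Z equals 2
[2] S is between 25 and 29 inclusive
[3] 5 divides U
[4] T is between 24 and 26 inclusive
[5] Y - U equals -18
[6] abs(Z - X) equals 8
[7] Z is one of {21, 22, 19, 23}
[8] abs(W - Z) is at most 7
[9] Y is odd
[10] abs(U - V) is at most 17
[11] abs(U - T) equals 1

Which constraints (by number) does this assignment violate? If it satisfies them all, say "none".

[1] U - Z = 25 - 22 = 3, not 2 — violated.
[2] S = 25 lies in [25, 29] — satisfied.
[3] 25 / 5 = 5, so 5 divides 25 — satisfied.
[4] T = 26 lies in [24, 26] — satisfied.
[5] Y - U = 5 - 25 = -20, not -18 — violated.
[6] abs(22 - 17) = 5, not 8 — violated.
[7] Z = 22 is in {21, 22, 19, 23} — satisfied.
[8] abs(14 - 22) = 8; 8 > 7, exceeds bound 7 — violated.
[9] Y = 5 is odd — satisfied.
[10] abs(25 - 10) = 15; 15 ≤ 17 — satisfied.
[11] abs(25 - 26) = 1 — satisfied.

Constraints 1, 5, 6, and 8 are violated.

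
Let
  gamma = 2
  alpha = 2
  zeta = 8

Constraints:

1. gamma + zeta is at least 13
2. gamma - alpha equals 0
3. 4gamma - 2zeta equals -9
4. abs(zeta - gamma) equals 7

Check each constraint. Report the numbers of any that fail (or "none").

1. gamma + zeta = 2 + 8 = 10; 10 < 13, bound 13 not met  no
2. gamma - alpha = 2 - 2 = 0  yes
3. 4gamma - 2zeta = 4(2) - 2(8) = -8, not -9  no
4. abs(8 - 2) = 6, not 7  no

No — constraints 1, 3, and 4 are not satisfied.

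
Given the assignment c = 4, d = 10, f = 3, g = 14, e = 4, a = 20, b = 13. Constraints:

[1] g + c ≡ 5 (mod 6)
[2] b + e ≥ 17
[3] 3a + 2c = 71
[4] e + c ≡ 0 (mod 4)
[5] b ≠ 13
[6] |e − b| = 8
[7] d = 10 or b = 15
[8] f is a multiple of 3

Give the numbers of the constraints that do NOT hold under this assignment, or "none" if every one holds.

[1] g + c = 18; 18 mod 6 = 0, not 5 — fails.
[2] b + e = 13 + 4 = 17; 17 ≥ 17 — holds.
[3] 3a + 2c = 3(20) + 2(4) = 68, not 71 — fails.
[4] e + c = 8; 8 mod 4 = 0 — holds.
[5] b = 13, but 13 is required to differ — fails.
[6] |4 − 13| = 9, not 8 — fails.
[7] d = 10 = 10 (first disjunct) — holds.
[8] 3 / 3 = 1, so 3 divides 3 — holds.

Constraints 1, 3, 5, 6 do not hold.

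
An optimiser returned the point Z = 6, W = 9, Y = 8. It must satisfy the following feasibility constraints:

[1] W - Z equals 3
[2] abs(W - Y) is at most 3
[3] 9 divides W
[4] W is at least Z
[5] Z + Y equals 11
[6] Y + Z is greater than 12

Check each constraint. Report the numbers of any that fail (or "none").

Constraint 5 does not hold.

[1] W - Z = 9 - 6 = 3  OK
[2] abs(9 - 8) = 1; 1 ≤ 3  OK
[3] 9 / 9 = 1, so 9 divides 9  OK
[4] W = 9, Z = 6; 9 ≥ 6  OK
[5] Z + Y = 6 + 8 = 14, not 11  FAIL
[6] Y + Z = 8 + 6 = 14; 14 > 12  OK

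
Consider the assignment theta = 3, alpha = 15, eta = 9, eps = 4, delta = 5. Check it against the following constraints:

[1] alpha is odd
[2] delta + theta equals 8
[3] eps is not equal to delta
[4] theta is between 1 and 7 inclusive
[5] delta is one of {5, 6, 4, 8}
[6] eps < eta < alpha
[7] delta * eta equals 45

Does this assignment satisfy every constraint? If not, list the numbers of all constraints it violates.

[1] alpha = 15 is odd — OK.
[2] delta + theta = 5 + 3 = 8 — OK.
[3] eps = 4, delta = 5; distinct — OK.
[4] theta = 3 lies in [1, 7] — OK.
[5] delta = 5 is in {5, 6, 4, 8} — OK.
[6] values 4 < 9 < 15 — OK.
[7] delta * eta = 5 * 9 = 45 — OK.

The assignment satisfies every constraint.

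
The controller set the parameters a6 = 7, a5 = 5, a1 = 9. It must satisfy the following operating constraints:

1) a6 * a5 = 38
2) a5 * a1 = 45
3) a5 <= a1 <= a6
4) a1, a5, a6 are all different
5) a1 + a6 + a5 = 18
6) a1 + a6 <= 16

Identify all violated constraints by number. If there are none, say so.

The assignment fails constraints 1, 3, 5.

1) a6 * a5 = 7 * 5 = 35, not 38  no
2) a5 * a1 = 5 * 9 = 45  yes
3) values 5, 9, 7; a1 = 9 is not <= a6 = 7  no
4) values 9, 5, 7 are pairwise distinct  yes
5) a1 + a6 + a5 = 9 + 7 + 5 = 21, not 18  no
6) a1 + a6 = 9 + 7 = 16; 16 ≤ 16  yes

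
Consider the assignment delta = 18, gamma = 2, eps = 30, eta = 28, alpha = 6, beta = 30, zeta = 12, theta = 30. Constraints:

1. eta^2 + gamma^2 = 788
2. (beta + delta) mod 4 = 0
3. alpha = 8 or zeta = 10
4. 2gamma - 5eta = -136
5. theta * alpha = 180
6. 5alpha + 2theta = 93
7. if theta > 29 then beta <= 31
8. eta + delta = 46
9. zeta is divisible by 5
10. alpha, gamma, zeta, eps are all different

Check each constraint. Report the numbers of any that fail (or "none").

No — constraints 3, 6, and 9 are not satisfied.

1. eta^2 + gamma^2 = 28^2 + 2^2 = 784 + 4 = 788  true
2. beta + delta = 48; 48 mod 4 = 0  true
3. alpha = 6 ≠ 8 and zeta = 12 ≠ 10; both disjuncts false  false
4. 2gamma - 5eta = 2(2) - 5(28) = -136  true
5. theta * alpha = 30 * 6 = 180  true
6. 5alpha + 2theta = 5(6) + 2(30) = 90, not 93  false
7. theta = 30 > 29, so we need beta ≤ 31; beta = 30 ≤ 31  true
8. eta + delta = 28 + 18 = 46  true
9. 12 = 5*2 + 2, so 5 does not divide 12  false
10. values 6, 2, 12, 30 are pairwise distinct  true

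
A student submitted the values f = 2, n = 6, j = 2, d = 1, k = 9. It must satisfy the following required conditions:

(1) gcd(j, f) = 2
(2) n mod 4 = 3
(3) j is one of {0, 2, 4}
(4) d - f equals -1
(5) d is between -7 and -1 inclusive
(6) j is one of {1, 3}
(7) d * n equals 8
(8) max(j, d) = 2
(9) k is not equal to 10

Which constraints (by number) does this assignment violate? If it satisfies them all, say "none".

Violated: 2, 5, 6, 7.

(1) gcd(2, 2) = 2  ✓
(2) 6 mod 4 = 2, not 3  ✗
(3) j = 2 is in {0, 2, 4}  ✓
(4) d - f = 1 - 2 = -1  ✓
(5) d = 1 is outside [-7, -1]  ✗
(6) j = 2 is not in {1, 3}  ✗
(7) d * n = 1 * 6 = 6, not 8  ✗
(8) max(2, 1) = 2  ✓
(9) k = 9, and 9 ≠ 10  ✓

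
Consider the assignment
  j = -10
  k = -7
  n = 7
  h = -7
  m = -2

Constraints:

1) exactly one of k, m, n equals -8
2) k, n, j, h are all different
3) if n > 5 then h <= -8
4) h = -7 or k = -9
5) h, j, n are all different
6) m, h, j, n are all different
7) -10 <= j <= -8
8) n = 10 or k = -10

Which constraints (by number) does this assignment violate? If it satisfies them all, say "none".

1) k=-7, m=-2, n=7; 0 of them equal -8, not exactly one — does not hold.
2) k = h = -7, not all different — does not hold.
3) n = 7 > 5, so we need h ≤ -8; but h = -7 > -8 — does not hold.
4) h = -7 = -7 (first disjunct) — holds.
5) values -7, -10, 7 are pairwise distinct — holds.
6) values -2, -7, -10, 7 are pairwise distinct — holds.
7) j = -10 lies in [-10, -8] — holds.
8) n = 7 ≠ 10 and k = -7 ≠ -10; both disjuncts false — does not hold.

Constraints 1, 2, 3, 8 do not hold.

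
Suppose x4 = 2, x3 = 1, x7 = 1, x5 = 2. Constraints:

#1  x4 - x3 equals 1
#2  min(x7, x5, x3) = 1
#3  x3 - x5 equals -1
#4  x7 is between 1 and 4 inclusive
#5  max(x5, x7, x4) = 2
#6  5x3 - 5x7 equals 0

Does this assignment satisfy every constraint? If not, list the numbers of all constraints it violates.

The assignment satisfies every constraint.

#1 x4 - x3 = 2 - 1 = 1  true
#2 min(1, 2, 1) = 1  true
#3 x3 - x5 = 1 - 2 = -1  true
#4 x7 = 1 lies in [1, 4]  true
#5 max(2, 1, 2) = 2  true
#6 5x3 - 5x7 = 5(1) - 5(1) = 0  true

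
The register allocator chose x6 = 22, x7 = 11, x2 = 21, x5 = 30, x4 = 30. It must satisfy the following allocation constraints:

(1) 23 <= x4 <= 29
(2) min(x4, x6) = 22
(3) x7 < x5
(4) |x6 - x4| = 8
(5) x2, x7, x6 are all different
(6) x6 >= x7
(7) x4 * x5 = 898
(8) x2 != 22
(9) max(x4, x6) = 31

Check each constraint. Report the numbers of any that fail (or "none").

(1) x4 = 30 is outside [23, 29]  false
(2) min(30, 22) = 22  true
(3) x7 = 11, x5 = 30; 11 < 30  true
(4) |22 - 30| = 8  true
(5) values 21, 11, 22 are pairwise distinct  true
(6) x6 = 22, x7 = 11; 22 ≥ 11  true
(7) x4 * x5 = 30 * 30 = 900, not 898  false
(8) x2 = 21, and 21 ≠ 22  true
(9) max(30, 22) = 30, not 31  false

Constraints 1, 7, 9 do not hold.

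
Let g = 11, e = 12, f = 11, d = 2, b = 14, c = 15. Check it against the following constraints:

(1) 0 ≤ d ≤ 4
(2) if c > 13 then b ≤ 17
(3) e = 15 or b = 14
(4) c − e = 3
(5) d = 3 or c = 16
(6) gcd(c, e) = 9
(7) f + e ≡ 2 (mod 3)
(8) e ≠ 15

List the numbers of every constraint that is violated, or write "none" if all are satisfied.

Constraints 5, 6 are violated.

(1) d = 2 lies in [0, 4]  OK
(2) c = 15 > 13, so we need b ≤ 17; b = 14 ≤ 17  OK
(3) e = 12 ≠ 15, but b = 14 = 14 (second disjunct)  OK
(4) c − e = 15 − 12 = 3  OK
(5) d = 2 ≠ 3 and c = 15 ≠ 16; both disjuncts false  FAIL
(6) gcd(15, 12) = 3, not 9  FAIL
(7) f + e = 23; 23 mod 3 = 2  OK
(8) e = 12, and 12 ≠ 15  OK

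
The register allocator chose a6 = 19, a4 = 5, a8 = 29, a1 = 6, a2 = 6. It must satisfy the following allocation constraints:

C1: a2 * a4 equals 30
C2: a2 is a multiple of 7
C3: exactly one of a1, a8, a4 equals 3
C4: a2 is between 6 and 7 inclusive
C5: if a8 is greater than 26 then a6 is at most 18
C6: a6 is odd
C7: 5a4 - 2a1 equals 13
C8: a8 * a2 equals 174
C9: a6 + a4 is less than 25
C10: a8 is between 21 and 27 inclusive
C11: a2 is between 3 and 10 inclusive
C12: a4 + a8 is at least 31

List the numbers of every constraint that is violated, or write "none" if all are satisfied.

C1: a2 * a4 = 6 * 5 = 30 — holds.
C2: 6 = 7*0 + 6, so 7 does not divide 6 — does not hold.
C3: a1=6, a8=29, a4=5; 0 of them equal 3, not exactly one — does not hold.
C4: a2 = 6 lies in [6, 7] — holds.
C5: a8 = 29 > 26, so we need a6 ≤ 18; but a6 = 19 > 18 — does not hold.
C6: a6 = 19 is odd — holds.
C7: 5a4 - 2a1 = 5(5) - 2(6) = 13 — holds.
C8: a8 * a2 = 29 * 6 = 174 — holds.
C9: a6 + a4 = 19 + 5 = 24; 24 < 25 — holds.
C10: a8 = 29 is outside [21, 27] — does not hold.
C11: a2 = 6 lies in [3, 10] — holds.
C12: a4 + a8 = 5 + 29 = 34; 34 ≥ 31 — holds.

The assignment fails constraints 2, 3, 5, 10.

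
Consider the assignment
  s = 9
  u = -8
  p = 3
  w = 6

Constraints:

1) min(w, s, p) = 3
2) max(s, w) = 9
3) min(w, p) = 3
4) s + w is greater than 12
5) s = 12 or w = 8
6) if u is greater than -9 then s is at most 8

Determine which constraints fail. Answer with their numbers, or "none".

Constraints 5, 6 are violated.

1) min(6, 9, 3) = 3  holds
2) max(9, 6) = 9  holds
3) min(6, 3) = 3  holds
4) s + w = 9 + 6 = 15; 15 > 12  holds
5) s = 9 ≠ 12 and w = 6 ≠ 8; both disjuncts false  fails
6) u = -8 > -9, so we need s ≤ 8; but s = 9 > 8  fails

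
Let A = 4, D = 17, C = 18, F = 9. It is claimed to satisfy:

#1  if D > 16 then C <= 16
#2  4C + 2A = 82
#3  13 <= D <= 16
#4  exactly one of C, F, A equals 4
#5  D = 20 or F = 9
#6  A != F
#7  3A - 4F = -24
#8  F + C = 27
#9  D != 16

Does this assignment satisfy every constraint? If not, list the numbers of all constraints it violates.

Constraints 1, 2, and 3 are violated.

#1 D = 17 > 16, so we need C ≤ 16; but C = 18 > 16 — violated.
#2 4C + 2A = 4(18) + 2(4) = 80, not 82 — violated.
#3 D = 17 is outside [13, 16] — violated.
#4 C=18, F=9, A=4; 1 of them equals 4 — OK.
#5 D = 17 ≠ 20, but F = 9 = 9 (second disjunct) — OK.
#6 A = 4, F = 9; distinct — OK.
#7 3A - 4F = 3(4) - 4(9) = -24 — OK.
#8 F + C = 9 + 18 = 27 — OK.
#9 D = 17, and 17 ≠ 16 — OK.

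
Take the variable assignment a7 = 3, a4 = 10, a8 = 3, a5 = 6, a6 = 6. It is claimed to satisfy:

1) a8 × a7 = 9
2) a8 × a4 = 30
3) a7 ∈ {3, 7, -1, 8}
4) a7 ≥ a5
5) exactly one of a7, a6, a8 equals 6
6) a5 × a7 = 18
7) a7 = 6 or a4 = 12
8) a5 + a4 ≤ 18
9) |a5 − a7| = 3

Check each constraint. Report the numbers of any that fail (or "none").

Violated: 4 and 7.

1) a8 × a7 = 3 × 3 = 9  true
2) a8 × a4 = 3 × 10 = 30  true
3) a7 = 3 is in {3, 7, -1, 8}  true
4) a7 = 3, a5 = 6; 3 < 6 (want ≥)  false
5) a7=3, a6=6, a8=3; 1 of them equals 6  true
6) a5 × a7 = 6 × 3 = 18  true
7) a7 = 3 ≠ 6 and a4 = 10 ≠ 12; both disjuncts false  false
8) a5 + a4 = 6 + 10 = 16; 16 ≤ 18  true
9) |6 − 3| = 3  true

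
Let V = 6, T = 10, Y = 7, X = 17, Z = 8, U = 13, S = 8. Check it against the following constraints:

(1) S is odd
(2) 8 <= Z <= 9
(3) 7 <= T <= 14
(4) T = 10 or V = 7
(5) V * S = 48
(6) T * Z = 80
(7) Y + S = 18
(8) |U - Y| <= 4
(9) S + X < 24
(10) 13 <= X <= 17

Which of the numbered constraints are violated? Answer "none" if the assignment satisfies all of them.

(1) S = 8 is even — fails.
(2) Z = 8 lies in [8, 9] — holds.
(3) T = 10 lies in [7, 14] — holds.
(4) T = 10 = 10 (first disjunct) — holds.
(5) V * S = 6 * 8 = 48 — holds.
(6) T * Z = 10 * 8 = 80 — holds.
(7) Y + S = 7 + 8 = 15, not 18 — fails.
(8) |13 - 7| = 6; 6 > 4, exceeds bound 4 — fails.
(9) S + X = 8 + 17 = 25; 25 ≥ 24, bound 24 not met — fails.
(10) X = 17 lies in [13, 17] — holds.

Constraints 1, 7, 8, and 9 do not hold.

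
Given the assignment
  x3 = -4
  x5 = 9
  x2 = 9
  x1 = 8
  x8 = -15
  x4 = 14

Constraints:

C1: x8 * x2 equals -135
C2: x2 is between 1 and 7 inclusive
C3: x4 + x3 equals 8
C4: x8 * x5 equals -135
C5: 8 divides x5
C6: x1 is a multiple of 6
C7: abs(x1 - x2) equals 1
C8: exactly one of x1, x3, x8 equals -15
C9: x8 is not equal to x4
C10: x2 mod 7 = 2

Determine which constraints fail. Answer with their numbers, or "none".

C1: x8 * x2 = -15 * 9 = -135 — holds.
C2: x2 = 9 is outside [1, 7] — does not hold.
C3: x4 + x3 = 14 + (-4) = 10, not 8 — does not hold.
C4: x8 * x5 = -15 * 9 = -135 — holds.
C5: 9 = 8*1 + 1, so 8 does not divide 9 — does not hold.
C6: 8 = 6*1 + 2, so 6 does not divide 8 — does not hold.
C7: abs(8 - 9) = 1 — holds.
C8: x1=8, x3=-4, x8=-15; 1 of them equals -15 — holds.
C9: x8 = -15, x4 = 14; distinct — holds.
C10: 9 mod 7 = 2 — holds.

The assignment fails constraints 2, 3, 5, 6.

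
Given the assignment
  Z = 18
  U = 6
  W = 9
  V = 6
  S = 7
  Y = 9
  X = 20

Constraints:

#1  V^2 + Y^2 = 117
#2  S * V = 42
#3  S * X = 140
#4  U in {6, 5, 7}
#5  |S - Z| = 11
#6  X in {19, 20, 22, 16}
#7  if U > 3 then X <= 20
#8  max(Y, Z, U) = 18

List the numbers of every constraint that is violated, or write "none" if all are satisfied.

#1 V^2 + Y^2 = 6^2 + 9^2 = 36 + 81 = 117  true
#2 S * V = 7 * 6 = 42  true
#3 S * X = 7 * 20 = 140  true
#4 U = 6 is in {6, 5, 7}  true
#5 |7 - 18| = 11  true
#6 X = 20 is in {19, 20, 22, 16}  true
#7 U = 6 > 3, so we need X ≤ 20; X = 20 ≤ 20  true
#8 max(9, 18, 6) = 18  true

The assignment satisfies every constraint.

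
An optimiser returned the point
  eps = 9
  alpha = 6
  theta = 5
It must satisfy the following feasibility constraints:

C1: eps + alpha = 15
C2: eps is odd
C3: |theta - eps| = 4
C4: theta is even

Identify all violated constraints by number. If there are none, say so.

No — constraint 4 is not satisfied.

C1: eps + alpha = 9 + 6 = 15 — holds.
C2: eps = 9 is odd — holds.
C3: |5 - 9| = 4 — holds.
C4: theta = 5 is odd — fails.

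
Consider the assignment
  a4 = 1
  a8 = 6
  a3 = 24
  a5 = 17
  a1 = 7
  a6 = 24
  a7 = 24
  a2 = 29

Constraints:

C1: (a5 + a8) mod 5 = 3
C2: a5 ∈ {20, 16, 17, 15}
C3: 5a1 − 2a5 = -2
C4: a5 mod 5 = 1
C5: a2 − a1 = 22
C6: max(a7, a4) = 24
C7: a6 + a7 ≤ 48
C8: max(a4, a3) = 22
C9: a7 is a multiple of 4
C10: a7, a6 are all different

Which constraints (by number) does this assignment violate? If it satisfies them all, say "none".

The assignment fails constraints 3, 4, 8, and 10.

C1: a5 + a8 = 23; 23 mod 5 = 3 — OK.
C2: a5 = 17 is in {20, 16, 17, 15} — OK.
C3: 5a1 − 2a5 = 5(7) − 2(17) = 1, not -2 — violated.
C4: 17 mod 5 = 2, not 1 — violated.
C5: a2 − a1 = 29 − 7 = 22 — OK.
C6: max(24, 1) = 24 — OK.
C7: a6 + a7 = 24 + 24 = 48; 48 ≤ 48 — OK.
C8: max(1, 24) = 24, not 22 — violated.
C9: 24 / 4 = 6, so 4 divides 24 — OK.
C10: a7 = a6 = 24, not all different — violated.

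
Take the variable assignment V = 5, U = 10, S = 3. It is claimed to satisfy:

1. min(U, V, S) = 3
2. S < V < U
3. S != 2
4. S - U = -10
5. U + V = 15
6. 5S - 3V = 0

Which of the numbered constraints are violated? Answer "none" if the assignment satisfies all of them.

1. min(10, 5, 3) = 3 — holds.
2. values 3 < 5 < 10 — holds.
3. S = 3, and 3 ≠ 2 — holds.
4. S - U = 3 - 10 = -7, not -10 — fails.
5. U + V = 10 + 5 = 15 — holds.
6. 5S - 3V = 5(3) - 3(5) = 0 — holds.

Violated: 4.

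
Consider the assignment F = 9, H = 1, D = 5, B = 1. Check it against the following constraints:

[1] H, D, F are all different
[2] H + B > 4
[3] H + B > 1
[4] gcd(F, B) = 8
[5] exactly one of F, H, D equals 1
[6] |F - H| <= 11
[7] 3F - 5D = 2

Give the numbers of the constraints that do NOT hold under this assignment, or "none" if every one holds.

No — constraints 2, 4 are not satisfied.

[1] values 1, 5, 9 are pairwise distinct — satisfied.
[2] H + B = 1 + 1 = 2; 2 ≤ 4, bound 4 not met — violated.
[3] H + B = 1 + 1 = 2; 2 > 1 — satisfied.
[4] gcd(9, 1) = 1, not 8 — violated.
[5] F=9, H=1, D=5; 1 of them equals 1 — satisfied.
[6] |9 - 1| = 8; 8 ≤ 11 — satisfied.
[7] 3F - 5D = 3(9) - 5(5) = 2 — satisfied.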